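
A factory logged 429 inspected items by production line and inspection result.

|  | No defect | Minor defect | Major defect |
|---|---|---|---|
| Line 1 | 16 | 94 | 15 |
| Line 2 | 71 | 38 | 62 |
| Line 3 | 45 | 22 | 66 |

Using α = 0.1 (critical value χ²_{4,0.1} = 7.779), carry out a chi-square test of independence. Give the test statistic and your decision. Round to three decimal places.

Row totals: 125, 171, 133. Column totals: 132, 154, 143. Grand total N = 429.
Expected counts (row total × column total / N):
  Line 1, No defect: 125×132/429 = 38.4615
  Line 1, Minor defect: 125×154/429 = 44.8718
  Line 1, Major defect: 125×143/429 = 41.6667
  Line 2, No defect: 171×132/429 = 52.6154
  Line 2, Minor defect: 171×154/429 = 61.3846
  Line 2, Major defect: 171×143/429 = 57.0000
  Line 3, No defect: 133×132/429 = 40.9231
  Line 3, Minor defect: 133×154/429 = 47.7436
  Line 3, Major defect: 133×143/429 = 44.3333
Contributions (O − E)²/E:
  (16 − 38.4615)²/38.4615 = 13.1175
  (94 − 44.8718)²/44.8718 = 53.7883
  (15 − 41.6667)²/41.6667 = 17.0667
  (71 − 52.6154)²/52.6154 = 6.4239
  (38 − 61.3846)²/61.3846 = 8.9084
  (62 − 57.0000)²/57.0000 = 0.4386
  (45 − 40.9231)²/40.9231 = 0.4062
  (22 − 47.7436)²/47.7436 = 13.8811
  (66 − 44.3333)²/44.3333 = 10.5890
χ² = 13.1175 + 53.7883 + 17.0667 + 6.4239 + 8.9084 + 0.4386 + 0.4062 + 13.8811 + 10.5890 = 124.620
df = (3−1)(3−1) = 4. Since 124.620 > 7.779, reject the null hypothesis of independence at α = 0.1.

124.620; reject H₀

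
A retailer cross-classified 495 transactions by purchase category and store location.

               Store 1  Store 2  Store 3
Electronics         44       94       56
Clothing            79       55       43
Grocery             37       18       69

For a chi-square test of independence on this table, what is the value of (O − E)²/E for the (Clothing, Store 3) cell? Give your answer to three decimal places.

Row total (Clothing) = 177; column total (Store 3) = 168; N = 495.
Expected count E = 177 × 168 / 495 = 60.07273.
Contribution = (O − E)²/E = (43 − 60.07273)² / 60.07273 = 4.852.

4.852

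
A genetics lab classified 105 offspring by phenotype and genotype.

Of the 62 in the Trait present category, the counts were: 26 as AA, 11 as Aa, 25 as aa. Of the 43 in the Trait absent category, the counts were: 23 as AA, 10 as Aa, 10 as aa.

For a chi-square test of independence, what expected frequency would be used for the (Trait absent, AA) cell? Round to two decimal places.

Row total (Trait absent) = 43; column total (AA) = 49; grand total N = 105.
Expected count = (row total × column total) / N = 43 × 49 / 105 = 20.07.

20.07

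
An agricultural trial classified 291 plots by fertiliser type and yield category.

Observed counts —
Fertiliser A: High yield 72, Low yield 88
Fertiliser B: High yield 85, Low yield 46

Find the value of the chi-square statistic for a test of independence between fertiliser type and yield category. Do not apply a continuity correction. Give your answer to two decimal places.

Row totals: 160, 131. Column totals: 157, 134. Grand total N = 291.
Expected counts (row total × column total / N):
  Fertiliser A, High yield: 160×157/291 = 86.323
  Fertiliser A, Low yield: 160×134/291 = 73.677
  Fertiliser B, High yield: 131×157/291 = 70.677
  Fertiliser B, Low yield: 131×134/291 = 60.323
Contributions (O − E)²/E:
  (72 − 86.323)²/86.323 = 2.3765
  (88 − 73.677)²/73.677 = 2.7844
  (85 − 70.677)²/70.677 = 2.9026
  (46 − 60.323)²/60.323 = 3.4008
χ² = 2.3765 + 2.7844 + 2.9026 + 3.4008 = 11.46

11.46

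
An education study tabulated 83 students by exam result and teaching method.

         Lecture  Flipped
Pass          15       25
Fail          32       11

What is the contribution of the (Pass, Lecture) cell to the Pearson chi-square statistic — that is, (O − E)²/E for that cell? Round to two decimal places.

Row total (Pass) = 40; column total (Lecture) = 47; N = 83.
Expected count E = 40 × 47 / 83 = 22.651.
Contribution = (O − E)²/E = (15 − 22.651)² / 22.651 = 2.58.

2.58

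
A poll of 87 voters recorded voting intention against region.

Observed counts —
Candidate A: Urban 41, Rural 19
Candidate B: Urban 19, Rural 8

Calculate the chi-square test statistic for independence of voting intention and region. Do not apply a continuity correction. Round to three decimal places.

0.036

Row totals: 60, 27. Column totals: 60, 27. Grand total N = 87.
Expected counts (row total × column total / N):
  Candidate A, Urban: 60×60/87 = 41.3793
  Candidate A, Rural: 60×27/87 = 18.6207
  Candidate B, Urban: 27×60/87 = 18.6207
  Candidate B, Rural: 27×27/87 = 8.3793
Contributions (O − E)²/E:
  (41 − 41.3793)²/41.3793 = 0.0035
  (19 − 18.6207)²/18.6207 = 0.0077
  (19 − 18.6207)²/18.6207 = 0.0077
  (8 − 8.3793)²/8.3793 = 0.0172
χ² = 0.0035 + 0.0077 + 0.0077 + 0.0172 = 0.036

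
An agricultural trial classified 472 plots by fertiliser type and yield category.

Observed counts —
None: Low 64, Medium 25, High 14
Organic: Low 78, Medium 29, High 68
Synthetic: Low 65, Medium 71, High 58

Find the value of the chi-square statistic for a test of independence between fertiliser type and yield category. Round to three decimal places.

40.744

Row totals: 103, 175, 194. Column totals: 207, 125, 140. Grand total N = 472.
Expected counts (row total × column total / N):
  None, Low: 103×207/472 = 45.1716
  None, Medium: 103×125/472 = 27.2775
  None, High: 103×140/472 = 30.5508
  Organic, Low: 175×207/472 = 76.7479
  Organic, Medium: 175×125/472 = 46.3453
  Organic, High: 175×140/472 = 51.9068
  Synthetic, Low: 194×207/472 = 85.0805
  Synthetic, Medium: 194×125/472 = 51.3771
  Synthetic, High: 194×140/472 = 57.5424
Contributions (O − E)²/E:
  (64 − 45.1716)²/45.1716 = 7.8480
  (25 − 27.2775)²/27.2775 = 0.1902
  (14 − 30.5508)²/30.5508 = 8.9663
  (78 − 76.7479)²/76.7479 = 0.0204
  (29 − 46.3453)²/46.3453 = 6.4917
  (68 − 51.9068)²/51.9068 = 4.9895
  (65 − 85.0805)²/85.0805 = 4.7394
  (71 − 51.3771)²/51.3771 = 7.4947
  (58 − 57.5424)²/57.5424 = 0.0036
χ² = 7.8480 + 0.1902 + 8.9663 + 0.0204 + 6.4917 + 4.9895 + 4.7394 + 7.4947 + 0.0036 = 40.744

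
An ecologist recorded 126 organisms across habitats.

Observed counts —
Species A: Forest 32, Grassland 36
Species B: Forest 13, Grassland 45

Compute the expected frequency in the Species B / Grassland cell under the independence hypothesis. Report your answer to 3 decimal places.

37.286

Row total (Species B) = 58; column total (Grassland) = 81; grand total N = 126.
Expected count = (row total × column total) / N = 58 × 81 / 126 = 37.286.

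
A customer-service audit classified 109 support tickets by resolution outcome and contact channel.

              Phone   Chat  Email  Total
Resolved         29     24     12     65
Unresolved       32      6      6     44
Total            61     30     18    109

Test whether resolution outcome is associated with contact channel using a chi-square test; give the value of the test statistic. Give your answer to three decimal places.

9.245

Grand total N = 109.
Expected counts (row total × column total / N):
  Resolved, Phone: 65×61/109 = 36.3761
  Resolved, Chat: 65×30/109 = 17.8899
  Resolved, Email: 65×18/109 = 10.7339
  Unresolved, Phone: 44×61/109 = 24.6239
  Unresolved, Chat: 44×30/109 = 12.1101
  Unresolved, Email: 44×18/109 = 7.2661
Contributions (O − E)²/E:
  (29 − 36.3761)²/36.3761 = 1.4957
  (24 − 17.8899)²/17.8899 = 2.0868
  (12 − 10.7339)²/10.7339 = 0.1493
  (32 − 24.6239)²/24.6239 = 2.2095
  (6 − 12.1101)²/12.1101 = 3.0828
  (6 − 7.2661)²/7.2661 = 0.2206
χ² = 1.4957 + 2.0868 + 0.1493 + 2.2095 + 3.0828 + 0.2206 = 9.245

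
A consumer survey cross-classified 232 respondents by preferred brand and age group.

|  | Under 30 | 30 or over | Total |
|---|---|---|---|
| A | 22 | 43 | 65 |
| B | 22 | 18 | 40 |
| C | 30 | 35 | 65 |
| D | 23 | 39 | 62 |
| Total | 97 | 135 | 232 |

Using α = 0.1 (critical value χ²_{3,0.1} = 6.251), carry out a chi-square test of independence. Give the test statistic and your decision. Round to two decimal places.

Grand total N = 232.
Expected counts (row total × column total / N):
  A, Under 30: 65×97/232 = 27.177
  A, 30 or over: 65×135/232 = 37.823
  B, Under 30: 40×97/232 = 16.724
  B, 30 or over: 40×135/232 = 23.276
  C, Under 30: 65×97/232 = 27.177
  C, 30 or over: 65×135/232 = 37.823
  D, Under 30: 62×97/232 = 25.922
  D, 30 or over: 62×135/232 = 36.078
Contributions (O − E)²/E:
  (22 − 27.177)²/27.177 = 0.9862
  (43 − 37.823)²/37.823 = 0.7086
  (22 − 16.724)²/16.724 = 1.6644
  (18 − 23.276)²/23.276 = 1.1959
  (30 − 27.177)²/27.177 = 0.2932
  (35 − 37.823)²/37.823 = 0.2107
  (23 − 25.922)²/25.922 = 0.3294
  (39 − 36.078)²/36.078 = 0.2367
χ² = 0.9862 + 0.7086 + 1.6644 + 1.1959 + 0.2932 + 0.2107 + 0.3294 + 0.2367 = 5.63
df = (4−1)(2−1) = 3. Since 5.63 < 6.251, fail to reject the null hypothesis of independence at α = 0.1.

5.63; fail to reject H₀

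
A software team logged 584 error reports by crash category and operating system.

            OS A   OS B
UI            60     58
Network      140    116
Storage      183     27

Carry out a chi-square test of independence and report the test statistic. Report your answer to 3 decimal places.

Row totals: 118, 256, 210. Column totals: 383, 201. Grand total N = 584.
Expected counts (row total × column total / N):
  UI, OS A: 118×383/584 = 77.3870
  UI, OS B: 118×201/584 = 40.6130
  Network, OS A: 256×383/584 = 167.8904
  Network, OS B: 256×201/584 = 88.1096
  Storage, OS A: 210×383/584 = 137.7226
  Storage, OS B: 210×201/584 = 72.2774
Contributions (O − E)²/E:
  (60 − 77.3870)²/77.3870 = 3.9064
  (58 − 40.6130)²/40.6130 = 7.4436
  (140 − 167.8904)²/167.8904 = 4.6332
  (116 − 88.1096)²/88.1096 = 8.8285
  (183 − 137.7226)²/137.7226 = 14.8853
  (27 − 72.2774)²/72.2774 = 28.3635
χ² = 3.9064 + 7.4436 + 4.6332 + 8.8285 + 14.8853 + 28.3635 = 68.061

68.061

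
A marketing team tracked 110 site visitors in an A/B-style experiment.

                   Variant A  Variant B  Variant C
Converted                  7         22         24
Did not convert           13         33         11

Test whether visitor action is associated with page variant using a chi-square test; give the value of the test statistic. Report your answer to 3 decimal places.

8.695

Row totals: 53, 57. Column totals: 20, 55, 35. Grand total N = 110.
Expected counts (row total × column total / N):
  Converted, Variant A: 53×20/110 = 9.6364
  Converted, Variant B: 53×55/110 = 26.5000
  Converted, Variant C: 53×35/110 = 16.8636
  Did not convert, Variant A: 57×20/110 = 10.3636
  Did not convert, Variant B: 57×55/110 = 28.5000
  Did not convert, Variant C: 57×35/110 = 18.1364
Contributions (O − E)²/E:
  (7 − 9.6364)²/9.6364 = 0.7213
  (22 − 26.5000)²/26.5000 = 0.7642
  (24 − 16.8636)²/16.8636 = 3.0200
  (13 − 10.3636)²/10.3636 = 0.6707
  (33 − 28.5000)²/28.5000 = 0.7105
  (11 − 18.1364)²/18.1364 = 2.8081
χ² = 0.7213 + 0.7642 + 3.0200 + 0.6707 + 0.7105 + 2.8081 = 8.695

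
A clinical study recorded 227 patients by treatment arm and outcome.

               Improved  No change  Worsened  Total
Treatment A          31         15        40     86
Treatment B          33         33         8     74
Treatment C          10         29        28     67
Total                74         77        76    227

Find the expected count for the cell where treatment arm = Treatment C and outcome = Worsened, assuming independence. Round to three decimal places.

Row total (Treatment C) = 67; column total (Worsened) = 76; grand total N = 227.
Expected count = (row total × column total) / N = 67 × 76 / 227 = 22.432.

22.432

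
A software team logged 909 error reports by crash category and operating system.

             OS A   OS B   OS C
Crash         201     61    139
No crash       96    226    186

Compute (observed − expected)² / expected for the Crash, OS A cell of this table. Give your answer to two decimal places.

37.38

Row total (Crash) = 401; column total (OS A) = 297; N = 909.
Expected count E = 401 × 297 / 909 = 131.020.
Contribution = (O − E)²/E = (201 − 131.020)² / 131.020 = 37.38.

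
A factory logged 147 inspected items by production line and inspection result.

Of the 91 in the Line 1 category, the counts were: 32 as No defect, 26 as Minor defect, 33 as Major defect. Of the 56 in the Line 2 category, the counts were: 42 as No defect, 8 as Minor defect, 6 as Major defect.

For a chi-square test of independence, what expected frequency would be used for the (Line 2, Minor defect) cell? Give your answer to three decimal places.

12.952

Row total (Line 2) = 56; column total (Minor defect) = 34; grand total N = 147.
Expected count = (row total × column total) / N = 56 × 34 / 147 = 12.952.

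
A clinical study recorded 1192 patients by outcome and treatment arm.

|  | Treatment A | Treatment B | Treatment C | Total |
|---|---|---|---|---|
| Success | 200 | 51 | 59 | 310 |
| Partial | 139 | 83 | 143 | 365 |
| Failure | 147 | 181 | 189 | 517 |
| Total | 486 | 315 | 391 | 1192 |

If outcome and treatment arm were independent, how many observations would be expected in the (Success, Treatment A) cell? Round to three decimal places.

126.393

Row total (Success) = 310; column total (Treatment A) = 486; grand total N = 1192.
Expected count = (row total × column total) / N = 310 × 486 / 1192 = 126.393.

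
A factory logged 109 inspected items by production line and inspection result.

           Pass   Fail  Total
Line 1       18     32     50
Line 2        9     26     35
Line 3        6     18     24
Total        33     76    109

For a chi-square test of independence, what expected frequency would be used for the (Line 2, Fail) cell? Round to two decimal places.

Row total (Line 2) = 35; column total (Fail) = 76; grand total N = 109.
Expected count = (row total × column total) / N = 35 × 76 / 109 = 24.40.

24.40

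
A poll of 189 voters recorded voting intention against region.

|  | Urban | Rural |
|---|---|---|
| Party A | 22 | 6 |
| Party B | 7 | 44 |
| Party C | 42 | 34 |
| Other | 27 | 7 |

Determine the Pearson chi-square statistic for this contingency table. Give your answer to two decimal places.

Row totals: 28, 51, 76, 34. Column totals: 98, 91. Grand total N = 189.
Expected counts (row total × column total / N):
  Party A, Urban: 28×98/189 = 14.5185
  Party A, Rural: 28×91/189 = 13.4815
  Party B, Urban: 51×98/189 = 26.4444
  Party B, Rural: 51×91/189 = 24.5556
  Party C, Urban: 76×98/189 = 39.4074
  Party C, Rural: 76×91/189 = 36.5926
  Other, Urban: 34×98/189 = 17.6296
  Other, Rural: 34×91/189 = 16.3704
Contributions (O − E)²/E:
  (22 − 14.5185)²/14.5185 = 3.8553
  (6 − 13.4815)²/13.4815 = 4.1518
  (7 − 26.4444)²/26.4444 = 14.2973
  (44 − 24.5556)²/24.5556 = 15.3971
  (42 − 39.4074)²/39.4074 = 0.1706
  (34 − 36.5926)²/36.5926 = 0.1837
  (27 − 17.6296)²/17.6296 = 4.9805
  (7 − 16.3704)²/16.3704 = 5.3636
χ² = 3.8553 + 4.1518 + 14.2973 + 15.3971 + 0.1706 + 0.1837 + 4.9805 + 5.3636 = 48.40

48.40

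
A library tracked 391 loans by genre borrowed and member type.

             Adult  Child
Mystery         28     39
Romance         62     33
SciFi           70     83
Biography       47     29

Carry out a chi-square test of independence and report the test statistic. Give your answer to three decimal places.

Row totals: 67, 95, 153, 76. Column totals: 207, 184. Grand total N = 391.
Expected counts (row total × column total / N):
  Mystery, Adult: 67×207/391 = 35.4706
  Mystery, Child: 67×184/391 = 31.5294
  Romance, Adult: 95×207/391 = 50.2941
  Romance, Child: 95×184/391 = 44.7059
  SciFi, Adult: 153×207/391 = 81.0000
  SciFi, Child: 153×184/391 = 72.0000
  Biography, Adult: 76×207/391 = 40.2353
  Biography, Child: 76×184/391 = 35.7647
Contributions (O − E)²/E:
  (28 − 35.4706)²/35.4706 = 1.5734
  (39 − 31.5294)²/31.5294 = 1.7701
  (62 − 50.2941)²/50.2941 = 2.7245
  (33 − 44.7059)²/44.7059 = 3.0651
  (70 − 81.0000)²/81.0000 = 1.4938
  (83 − 72.0000)²/72.0000 = 1.6806
  (47 − 40.2353)²/40.2353 = 1.1373
  (29 − 35.7647)²/35.7647 = 1.2795
χ² = 1.5734 + 1.7701 + 2.7245 + 3.0651 + 1.4938 + 1.6806 + 1.1373 + 1.2795 = 14.724

14.724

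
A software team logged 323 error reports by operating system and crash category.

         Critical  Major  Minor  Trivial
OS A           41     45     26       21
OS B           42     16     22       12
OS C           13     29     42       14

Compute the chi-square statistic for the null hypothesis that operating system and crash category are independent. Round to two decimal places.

34.28

Row totals: 133, 92, 98. Column totals: 96, 90, 90, 47. Grand total N = 323.
Expected counts (row total × column total / N):
  OS A, Critical: 133×96/323 = 39.5294
  OS A, Major: 133×90/323 = 37.0588
  OS A, Minor: 133×90/323 = 37.0588
  OS A, Trivial: 133×47/323 = 19.3529
  OS B, Critical: 92×96/323 = 27.3437
  OS B, Major: 92×90/323 = 25.6347
  OS B, Minor: 92×90/323 = 25.6347
  OS B, Trivial: 92×47/323 = 13.3870
  OS C, Critical: 98×96/323 = 29.1269
  OS C, Major: 98×90/323 = 27.3065
  OS C, Minor: 98×90/323 = 27.3065
  OS C, Trivial: 98×47/323 = 14.2601
Contributions (O − E)²/E:
  (41 − 39.5294)²/39.5294 = 0.0547
  (45 − 37.0588)²/37.0588 = 1.7017
  (26 − 37.0588)²/37.0588 = 3.3001
  (21 − 19.3529)²/19.3529 = 0.1402
  (42 − 27.3437)²/27.3437 = 7.8558
  (16 − 25.6347)²/25.6347 = 3.6212
  (22 − 25.6347)²/25.6347 = 0.5154
  (12 − 13.3870)²/13.3870 = 0.1437
  (13 − 29.1269)²/29.1269 = 8.9291
  (29 − 27.3065)²/27.3065 = 0.1050
  (42 − 27.3065)²/27.3065 = 7.9065
  (14 − 14.2601)²/14.2601 = 0.0047
χ² = 0.0547 + 1.7017 + 3.3001 + 0.1402 + 7.8558 + 3.6212 + 0.5154 + 0.1437 + 8.9291 + 0.1050 + 7.9065 + 0.0047 = 34.28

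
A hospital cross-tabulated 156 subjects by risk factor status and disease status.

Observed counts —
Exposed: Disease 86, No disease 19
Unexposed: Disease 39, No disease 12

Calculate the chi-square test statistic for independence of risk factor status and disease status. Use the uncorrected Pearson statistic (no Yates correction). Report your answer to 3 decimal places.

Row totals: 105, 51. Column totals: 125, 31. Grand total N = 156.
Expected counts (row total × column total / N):
  Exposed, Disease: 105×125/156 = 84.1346
  Exposed, No disease: 105×31/156 = 20.8654
  Unexposed, Disease: 51×125/156 = 40.8654
  Unexposed, No disease: 51×31/156 = 10.1346
Contributions (O − E)²/E:
  (86 − 84.1346)²/84.1346 = 0.0414
  (19 − 20.8654)²/20.8654 = 0.1668
  (39 − 40.8654)²/40.8654 = 0.0852
  (12 − 10.1346)²/10.1346 = 0.3434
χ² = 0.0414 + 0.1668 + 0.0852 + 0.3434 = 0.637

0.637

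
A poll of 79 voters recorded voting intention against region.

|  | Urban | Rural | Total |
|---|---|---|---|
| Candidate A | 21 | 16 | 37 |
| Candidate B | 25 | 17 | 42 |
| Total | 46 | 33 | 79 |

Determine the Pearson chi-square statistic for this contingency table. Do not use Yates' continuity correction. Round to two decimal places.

0.06

Grand total N = 79.
Expected counts (row total × column total / N):
  Candidate A, Urban: 37×46/79 = 21.544
  Candidate A, Rural: 37×33/79 = 15.456
  Candidate B, Urban: 42×46/79 = 24.456
  Candidate B, Rural: 42×33/79 = 17.544
Contributions (O − E)²/E:
  (21 − 21.544)²/21.544 = 0.0137
  (16 − 15.456)²/15.456 = 0.0191
  (25 − 24.456)²/24.456 = 0.0121
  (17 − 17.544)²/17.544 = 0.0169
χ² = 0.0137 + 0.0191 + 0.0121 + 0.0169 = 0.06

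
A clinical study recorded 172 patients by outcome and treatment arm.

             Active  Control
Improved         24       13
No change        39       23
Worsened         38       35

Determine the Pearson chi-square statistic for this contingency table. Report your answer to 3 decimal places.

2.362

Row totals: 37, 62, 73. Column totals: 101, 71. Grand total N = 172.
Expected counts (row total × column total / N):
  Improved, Active: 37×101/172 = 21.7267
  Improved, Control: 37×71/172 = 15.2733
  No change, Active: 62×101/172 = 36.4070
  No change, Control: 62×71/172 = 25.5930
  Worsened, Active: 73×101/172 = 42.8663
  Worsened, Control: 73×71/172 = 30.1337
Contributions (O − E)²/E:
  (24 − 21.7267)²/21.7267 = 0.2379
  (13 − 15.2733)²/15.2733 = 0.3384
  (39 − 36.4070)²/36.4070 = 0.1847
  (23 − 25.5930)²/25.5930 = 0.2627
  (38 − 42.8663)²/42.8663 = 0.5524
  (35 − 30.1337)²/30.1337 = 0.7859
χ² = 0.2379 + 0.3384 + 0.1847 + 0.2627 + 0.5524 + 0.7859 = 2.362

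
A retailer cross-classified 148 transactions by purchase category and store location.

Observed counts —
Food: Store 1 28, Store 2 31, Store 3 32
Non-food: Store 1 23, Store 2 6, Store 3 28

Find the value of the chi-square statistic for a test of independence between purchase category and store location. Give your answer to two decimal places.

Row totals: 91, 57. Column totals: 51, 37, 60. Grand total N = 148.
Expected counts (row total × column total / N):
  Food, Store 1: 91×51/148 = 31.358
  Food, Store 2: 91×37/148 = 22.750
  Food, Store 3: 91×60/148 = 36.892
  Non-food, Store 1: 57×51/148 = 19.642
  Non-food, Store 2: 57×37/148 = 14.250
  Non-food, Store 3: 57×60/148 = 23.108
Contributions (O − E)²/E:
  (28 − 31.358)²/31.358 = 0.3596
  (31 − 22.750)²/22.750 = 2.9918
  (32 − 36.892)²/36.892 = 0.6487
  (23 − 19.642)²/19.642 = 0.5741
  (6 − 14.250)²/14.250 = 4.7763
  (28 − 23.108)²/23.108 = 1.0356
χ² = 0.3596 + 2.9918 + 0.6487 + 0.5741 + 4.7763 + 1.0356 = 10.39

10.39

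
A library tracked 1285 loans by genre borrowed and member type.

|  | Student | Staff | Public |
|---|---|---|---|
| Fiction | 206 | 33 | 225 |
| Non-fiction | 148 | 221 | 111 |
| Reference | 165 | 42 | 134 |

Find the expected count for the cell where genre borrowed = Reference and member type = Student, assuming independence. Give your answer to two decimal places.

137.73

Row total (Reference) = 341; column total (Student) = 519; grand total N = 1285.
Expected count = (row total × column total) / N = 341 × 519 / 1285 = 137.73.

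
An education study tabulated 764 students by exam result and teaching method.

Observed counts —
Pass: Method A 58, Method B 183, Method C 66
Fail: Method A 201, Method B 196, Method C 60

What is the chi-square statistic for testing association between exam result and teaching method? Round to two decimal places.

52.25

Row totals: 307, 457. Column totals: 259, 379, 126. Grand total N = 764.
Expected counts (row total × column total / N):
  Pass, Method A: 307×259/764 = 104.075
  Pass, Method B: 307×379/764 = 152.295
  Pass, Method C: 307×126/764 = 50.631
  Fail, Method A: 457×259/764 = 154.925
  Fail, Method B: 457×379/764 = 226.705
  Fail, Method C: 457×126/764 = 75.369
Contributions (O − E)²/E:
  (58 − 104.075)²/104.075 = 20.3978
  (183 − 152.295)²/152.295 = 6.1906
  (66 − 50.631)²/50.631 = 4.6652
  (201 − 154.925)²/154.925 = 13.7028
  (196 − 226.705)²/226.705 = 4.1587
  (60 − 75.369)²/75.369 = 3.1340
χ² = 20.3978 + 6.1906 + 4.6652 + 13.7028 + 4.1587 + 3.1340 = 52.25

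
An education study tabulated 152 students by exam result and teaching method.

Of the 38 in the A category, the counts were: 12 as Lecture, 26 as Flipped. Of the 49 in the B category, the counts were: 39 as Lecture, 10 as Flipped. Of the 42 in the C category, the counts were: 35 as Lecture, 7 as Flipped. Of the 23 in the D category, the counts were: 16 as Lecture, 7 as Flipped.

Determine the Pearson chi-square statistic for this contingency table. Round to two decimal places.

30.26

Row totals: 38, 49, 42, 23. Column totals: 102, 50. Grand total N = 152.
Expected counts (row total × column total / N):
  A, Lecture: 38×102/152 = 25.500
  A, Flipped: 38×50/152 = 12.500
  B, Lecture: 49×102/152 = 32.882
  B, Flipped: 49×50/152 = 16.118
  C, Lecture: 42×102/152 = 28.184
  C, Flipped: 42×50/152 = 13.816
  D, Lecture: 23×102/152 = 15.434
  D, Flipped: 23×50/152 = 7.566
Contributions (O − E)²/E:
  (12 − 25.500)²/25.500 = 7.1471
  (26 − 12.500)²/12.500 = 14.5800
  (39 − 32.882)²/32.882 = 1.1383
  (10 − 16.118)²/16.118 = 2.3222
  (35 − 28.184)²/28.184 = 1.6484
  (7 − 13.816)²/13.816 = 3.3626
  (16 − 15.434)²/15.434 = 0.0208
  (7 − 7.566)²/7.566 = 0.0423
χ² = 7.1471 + 14.5800 + 1.1383 + 2.3222 + 1.6484 + 3.3626 + 0.0208 + 0.0423 = 30.26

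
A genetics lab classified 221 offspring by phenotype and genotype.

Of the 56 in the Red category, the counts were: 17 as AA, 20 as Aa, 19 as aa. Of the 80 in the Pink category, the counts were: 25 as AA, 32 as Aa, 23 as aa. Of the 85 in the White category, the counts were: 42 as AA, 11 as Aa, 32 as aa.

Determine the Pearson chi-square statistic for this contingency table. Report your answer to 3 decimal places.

Row totals: 56, 80, 85. Column totals: 84, 63, 74. Grand total N = 221.
Expected counts (row total × column total / N):
  Red, AA: 56×84/221 = 21.2851
  Red, Aa: 56×63/221 = 15.9638
  Red, aa: 56×74/221 = 18.7511
  Pink, AA: 80×84/221 = 30.4072
  Pink, Aa: 80×63/221 = 22.8054
  Pink, aa: 80×74/221 = 26.7873
  White, AA: 85×84/221 = 32.3077
  White, Aa: 85×63/221 = 24.2308
  White, aa: 85×74/221 = 28.4615
Contributions (O − E)²/E:
  (17 − 21.2851)²/21.2851 = 0.8627
  (20 − 15.9638)²/15.9638 = 1.0205
  (19 − 18.7511)²/18.7511 = 0.0033
  (25 − 30.4072)²/30.4072 = 0.9615
  (32 − 22.8054)²/22.8054 = 3.7070
  (23 − 26.7873)²/26.7873 = 0.5355
  (42 − 32.3077)²/32.3077 = 2.9077
  (11 − 24.2308)²/24.2308 = 7.2244
  (32 − 28.4615)²/28.4615 = 0.4399
χ² = 0.8627 + 1.0205 + 0.0033 + 0.9615 + 3.7070 + 0.5355 + 2.9077 + 7.2244 + 0.4399 = 17.663

17.663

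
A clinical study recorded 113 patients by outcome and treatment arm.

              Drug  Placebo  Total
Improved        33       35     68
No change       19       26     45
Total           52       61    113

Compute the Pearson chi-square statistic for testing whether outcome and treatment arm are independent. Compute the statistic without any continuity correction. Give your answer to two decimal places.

Grand total N = 113.
Expected counts (row total × column total / N):
  Improved, Drug: 68×52/113 = 31.292
  Improved, Placebo: 68×61/113 = 36.708
  No change, Drug: 45×52/113 = 20.708
  No change, Placebo: 45×61/113 = 24.292
Contributions (O − E)²/E:
  (33 − 31.292)²/31.292 = 0.0932
  (35 − 36.708)²/36.708 = 0.0795
  (19 − 20.708)²/20.708 = 0.1409
  (26 − 24.292)²/24.292 = 0.1201
χ² = 0.0932 + 0.0795 + 0.1409 + 0.1201 = 0.43

0.43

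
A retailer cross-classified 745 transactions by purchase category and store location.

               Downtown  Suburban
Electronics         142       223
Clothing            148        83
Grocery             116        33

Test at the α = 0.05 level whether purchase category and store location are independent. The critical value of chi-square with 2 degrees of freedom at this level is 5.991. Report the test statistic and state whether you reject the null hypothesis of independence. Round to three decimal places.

77.098; reject H₀

Row totals: 365, 231, 149. Column totals: 406, 339. Grand total N = 745.
Expected counts (row total × column total / N):
  Electronics, Downtown: 365×406/745 = 198.9128
  Electronics, Suburban: 365×339/745 = 166.0872
  Clothing, Downtown: 231×406/745 = 125.8872
  Clothing, Suburban: 231×339/745 = 105.1128
  Grocery, Downtown: 149×406/745 = 81.2000
  Grocery, Suburban: 149×339/745 = 67.8000
Contributions (O − E)²/E:
  (142 − 198.9128)²/198.9128 = 16.2839
  (223 − 166.0872)²/166.0872 = 19.5022
  (148 − 125.8872)²/125.8872 = 3.8842
  (83 − 105.1128)²/105.1128 = 4.6519
  (116 − 81.2000)²/81.2000 = 14.9143
  (33 − 67.8000)²/67.8000 = 17.8619
χ² = 16.2839 + 19.5022 + 3.8842 + 4.6519 + 14.9143 + 17.8619 = 77.098
df = (3−1)(2−1) = 2. Since 77.098 > 5.991, reject the null hypothesis of independence at α = 0.05.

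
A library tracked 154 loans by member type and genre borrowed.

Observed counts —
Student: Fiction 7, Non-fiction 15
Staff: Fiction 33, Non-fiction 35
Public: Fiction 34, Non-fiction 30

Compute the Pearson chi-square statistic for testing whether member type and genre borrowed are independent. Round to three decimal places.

2.989

Row totals: 22, 68, 64. Column totals: 74, 80. Grand total N = 154.
Expected counts (row total × column total / N):
  Student, Fiction: 22×74/154 = 10.5714
  Student, Non-fiction: 22×80/154 = 11.4286
  Staff, Fiction: 68×74/154 = 32.6753
  Staff, Non-fiction: 68×80/154 = 35.3247
  Public, Fiction: 64×74/154 = 30.7532
  Public, Non-fiction: 64×80/154 = 33.2468
Contributions (O − E)²/E:
  (7 − 10.5714)²/10.5714 = 1.2065
  (15 − 11.4286)²/11.4286 = 1.1161
  (33 − 32.6753)²/32.6753 = 0.0032
  (35 − 35.3247)²/35.3247 = 0.0030
  (34 − 30.7532)²/30.7532 = 0.3428
  (30 − 33.2468)²/33.2468 = 0.3171
χ² = 1.2065 + 1.1161 + 0.0032 + 0.0030 + 0.3428 + 0.3171 = 2.989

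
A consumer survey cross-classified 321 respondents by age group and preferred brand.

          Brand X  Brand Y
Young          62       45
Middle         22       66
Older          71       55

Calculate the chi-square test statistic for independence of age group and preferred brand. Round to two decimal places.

26.39

Row totals: 107, 88, 126. Column totals: 155, 166. Grand total N = 321.
Expected counts (row total × column total / N):
  Young, Brand X: 107×155/321 = 51.667
  Young, Brand Y: 107×166/321 = 55.333
  Middle, Brand X: 88×155/321 = 42.492
  Middle, Brand Y: 88×166/321 = 45.508
  Older, Brand X: 126×155/321 = 60.841
  Older, Brand Y: 126×166/321 = 65.159
Contributions (O − E)²/E:
  (62 − 51.667)²/51.667 = 2.0665
  (45 − 55.333)²/55.333 = 1.9296
  (22 − 42.492)²/42.492 = 9.8824
  (66 − 45.508)²/45.508 = 9.2274
  (71 − 60.841)²/60.841 = 1.6963
  (55 − 65.159)²/65.159 = 1.5839
χ² = 2.0665 + 1.9296 + 9.8824 + 9.2274 + 1.6963 + 1.5839 = 26.39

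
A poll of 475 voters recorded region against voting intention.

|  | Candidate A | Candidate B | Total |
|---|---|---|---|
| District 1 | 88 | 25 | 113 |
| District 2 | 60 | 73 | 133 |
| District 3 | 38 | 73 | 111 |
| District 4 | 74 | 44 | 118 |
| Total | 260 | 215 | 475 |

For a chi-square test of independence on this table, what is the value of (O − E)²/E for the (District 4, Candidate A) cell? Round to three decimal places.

1.371

Row total (District 4) = 118; column total (Candidate A) = 260; N = 475.
Expected count E = 118 × 260 / 475 = 64.5895.
Contribution = (O − E)²/E = (74 − 64.5895)² / 64.5895 = 1.371.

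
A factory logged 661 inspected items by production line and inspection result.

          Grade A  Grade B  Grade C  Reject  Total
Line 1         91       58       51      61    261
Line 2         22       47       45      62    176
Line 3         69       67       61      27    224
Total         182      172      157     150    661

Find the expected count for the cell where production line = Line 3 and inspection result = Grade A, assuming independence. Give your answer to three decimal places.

Row total (Line 3) = 224; column total (Grade A) = 182; grand total N = 661.
Expected count = (row total × column total) / N = 224 × 182 / 661 = 61.676.

61.676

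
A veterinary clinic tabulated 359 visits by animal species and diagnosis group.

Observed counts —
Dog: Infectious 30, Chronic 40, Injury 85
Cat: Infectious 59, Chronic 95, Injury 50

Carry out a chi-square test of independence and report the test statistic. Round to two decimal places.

34.89

Row totals: 155, 204. Column totals: 89, 135, 135. Grand total N = 359.
Expected counts (row total × column total / N):
  Dog, Infectious: 155×89/359 = 38.426
  Dog, Chronic: 155×135/359 = 58.287
  Dog, Injury: 155×135/359 = 58.287
  Cat, Infectious: 204×89/359 = 50.574
  Cat, Chronic: 204×135/359 = 76.713
  Cat, Injury: 204×135/359 = 76.713
Contributions (O − E)²/E:
  (30 − 38.426)²/38.426 = 1.8476
  (40 − 58.287)²/58.287 = 5.7374
  (85 − 58.287)²/58.287 = 12.2426
  (59 − 50.574)²/50.574 = 1.4038
  (95 − 76.713)²/76.713 = 4.3593
  (50 − 76.713)²/76.713 = 9.3020
χ² = 1.8476 + 5.7374 + 12.2426 + 1.4038 + 4.3593 + 9.3020 = 34.89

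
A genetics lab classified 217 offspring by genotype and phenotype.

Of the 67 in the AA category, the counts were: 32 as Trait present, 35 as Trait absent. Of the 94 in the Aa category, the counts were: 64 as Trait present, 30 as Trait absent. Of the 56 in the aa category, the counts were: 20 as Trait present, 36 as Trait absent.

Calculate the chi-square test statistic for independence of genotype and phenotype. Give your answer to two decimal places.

16.04

Row totals: 67, 94, 56. Column totals: 116, 101. Grand total N = 217.
Expected counts (row total × column total / N):
  AA, Trait present: 67×116/217 = 35.816
  AA, Trait absent: 67×101/217 = 31.184
  Aa, Trait present: 94×116/217 = 50.249
  Aa, Trait absent: 94×101/217 = 43.751
  aa, Trait present: 56×116/217 = 29.935
  aa, Trait absent: 56×101/217 = 26.065
Contributions (O − E)²/E:
  (32 − 35.816)²/35.816 = 0.4066
  (35 − 31.184)²/31.184 = 0.4670
  (64 − 50.249)²/50.249 = 3.7631
  (30 − 43.751)²/43.751 = 4.3220
  (20 − 29.935)²/29.935 = 3.2973
  (36 − 26.065)²/26.065 = 3.7868
χ² = 0.4066 + 0.4670 + 3.7631 + 4.3220 + 3.2973 + 3.7868 = 16.04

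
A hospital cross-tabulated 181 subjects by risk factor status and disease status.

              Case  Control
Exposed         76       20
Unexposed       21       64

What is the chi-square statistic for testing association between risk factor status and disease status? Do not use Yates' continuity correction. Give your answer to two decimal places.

53.76

Row totals: 96, 85. Column totals: 97, 84. Grand total N = 181.
Expected counts (row total × column total / N):
  Exposed, Case: 96×97/181 = 51.448
  Exposed, Control: 96×84/181 = 44.552
  Unexposed, Case: 85×97/181 = 45.552
  Unexposed, Control: 85×84/181 = 39.448
Contributions (O − E)²/E:
  (76 − 51.448)²/51.448 = 11.7167
  (20 − 44.552)²/44.552 = 13.5303
  (21 − 45.552)²/45.552 = 13.2332
  (64 − 39.448)²/39.448 = 15.2809
χ² = 11.7167 + 13.5303 + 13.2332 + 15.2809 = 53.76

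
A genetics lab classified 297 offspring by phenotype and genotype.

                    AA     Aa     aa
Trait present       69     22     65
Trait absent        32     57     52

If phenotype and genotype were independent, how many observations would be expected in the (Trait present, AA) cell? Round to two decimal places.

53.05

Row total (Trait present) = 156; column total (AA) = 101; grand total N = 297.
Expected count = (row total × column total) / N = 156 × 101 / 297 = 53.05.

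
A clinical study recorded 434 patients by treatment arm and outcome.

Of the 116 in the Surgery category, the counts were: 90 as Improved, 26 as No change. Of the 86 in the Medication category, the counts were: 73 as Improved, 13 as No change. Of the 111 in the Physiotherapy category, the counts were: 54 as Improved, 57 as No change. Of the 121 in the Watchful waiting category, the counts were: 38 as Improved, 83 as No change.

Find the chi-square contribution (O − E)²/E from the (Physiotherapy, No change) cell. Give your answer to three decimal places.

Row total (Physiotherapy) = 111; column total (No change) = 179; N = 434.
Expected count E = 111 × 179 / 434 = 45.7811.
Contribution = (O − E)²/E = (57 − 45.7811)² / 45.7811 = 2.749.

2.749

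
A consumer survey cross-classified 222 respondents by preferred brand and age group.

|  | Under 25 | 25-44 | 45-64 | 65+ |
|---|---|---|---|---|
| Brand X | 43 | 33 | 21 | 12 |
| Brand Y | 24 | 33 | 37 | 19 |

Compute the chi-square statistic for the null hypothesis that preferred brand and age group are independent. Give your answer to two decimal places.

11.31

Row totals: 109, 113. Column totals: 67, 66, 58, 31. Grand total N = 222.
Expected counts (row total × column total / N):
  Brand X, Under 25: 109×67/222 = 32.896
  Brand X, 25-44: 109×66/222 = 32.405
  Brand X, 45-64: 109×58/222 = 28.477
  Brand X, 65+: 109×31/222 = 15.221
  Brand Y, Under 25: 113×67/222 = 34.104
  Brand Y, 25-44: 113×66/222 = 33.595
  Brand Y, 45-64: 113×58/222 = 29.523
  Brand Y, 65+: 113×31/222 = 15.779
Contributions (O − E)²/E:
  (43 − 32.896)²/32.896 = 3.1034
  (33 − 32.405)²/32.405 = 0.0109
  (21 − 28.477)²/28.477 = 1.9632
  (12 − 15.221)²/15.221 = 0.6816
  (24 − 34.104)²/34.104 = 2.9935
  (33 − 33.595)²/33.595 = 0.0105
  (37 − 29.523)²/29.523 = 1.8936
  (19 − 15.779)²/15.779 = 0.6575
χ² = 3.1034 + 0.0109 + 1.9632 + 0.6816 + 2.9935 + 0.0105 + 1.8936 + 0.6575 = 11.31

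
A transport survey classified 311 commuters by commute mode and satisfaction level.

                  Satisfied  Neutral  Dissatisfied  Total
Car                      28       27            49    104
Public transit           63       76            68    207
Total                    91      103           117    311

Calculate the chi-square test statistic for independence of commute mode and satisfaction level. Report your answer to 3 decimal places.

Grand total N = 311.
Expected counts (row total × column total / N):
  Car, Satisfied: 104×91/311 = 30.4309
  Car, Neutral: 104×103/311 = 34.4437
  Car, Dissatisfied: 104×117/311 = 39.1254
  Public transit, Satisfied: 207×91/311 = 60.5691
  Public transit, Neutral: 207×103/311 = 68.5563
  Public transit, Dissatisfied: 207×117/311 = 77.8746
Contributions (O − E)²/E:
  (28 − 30.4309)²/30.4309 = 0.1942
  (27 − 34.4437)²/34.4437 = 1.6087
  (49 − 39.1254)²/39.1254 = 2.4922
  (63 − 60.5691)²/60.5691 = 0.0976
  (76 − 68.5563)²/68.5563 = 0.8082
  (68 − 77.8746)²/77.8746 = 1.2521
χ² = 0.1942 + 1.6087 + 2.4922 + 0.0976 + 0.8082 + 1.2521 = 6.453

6.453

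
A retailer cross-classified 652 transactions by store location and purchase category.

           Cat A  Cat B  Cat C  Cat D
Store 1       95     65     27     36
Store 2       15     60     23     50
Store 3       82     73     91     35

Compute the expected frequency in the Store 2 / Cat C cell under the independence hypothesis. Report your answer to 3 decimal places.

32.006

Row total (Store 2) = 148; column total (Cat C) = 141; grand total N = 652.
Expected count = (row total × column total) / N = 148 × 141 / 652 = 32.006.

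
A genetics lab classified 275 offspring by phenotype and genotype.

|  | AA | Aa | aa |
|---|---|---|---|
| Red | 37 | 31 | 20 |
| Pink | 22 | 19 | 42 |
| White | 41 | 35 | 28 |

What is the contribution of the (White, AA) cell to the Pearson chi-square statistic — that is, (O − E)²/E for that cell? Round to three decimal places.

Row total (White) = 104; column total (AA) = 100; N = 275.
Expected count E = 104 × 100 / 275 = 37.8182.
Contribution = (O − E)²/E = (41 − 37.8182)² / 37.8182 = 0.268.

0.268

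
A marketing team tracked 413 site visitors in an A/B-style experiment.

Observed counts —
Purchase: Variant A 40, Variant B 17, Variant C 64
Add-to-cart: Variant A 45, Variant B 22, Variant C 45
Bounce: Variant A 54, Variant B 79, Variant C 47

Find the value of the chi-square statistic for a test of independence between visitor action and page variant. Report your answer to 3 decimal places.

Row totals: 121, 112, 180. Column totals: 139, 118, 156. Grand total N = 413.
Expected counts (row total × column total / N):
  Purchase, Variant A: 121×139/413 = 40.7240
  Purchase, Variant B: 121×118/413 = 34.5714
  Purchase, Variant C: 121×156/413 = 45.7046
  Add-to-cart, Variant A: 112×139/413 = 37.6949
  Add-to-cart, Variant B: 112×118/413 = 32.0000
  Add-to-cart, Variant C: 112×156/413 = 42.3051
  Bounce, Variant A: 180×139/413 = 60.5811
  Bounce, Variant B: 180×118/413 = 51.4286
  Bounce, Variant C: 180×156/413 = 67.9903
Contributions (O − E)²/E:
  (40 − 40.7240)²/40.7240 = 0.0129
  (17 − 34.5714)²/34.5714 = 8.9309
  (64 − 45.7046)²/45.7046 = 7.3236
  (45 − 37.6949)²/37.6949 = 1.4157
  (22 − 32.0000)²/32.0000 = 3.1250
  (45 − 42.3051)²/42.3051 = 0.1717
  (54 − 60.5811)²/60.5811 = 0.7149
  (79 − 51.4286)²/51.4286 = 14.7813
  (47 − 67.9903)²/67.9903 = 6.4802
χ² = 0.0129 + 8.9309 + 7.3236 + 1.4157 + 3.1250 + 0.1717 + 0.7149 + 14.7813 + 6.4802 = 42.956

42.956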